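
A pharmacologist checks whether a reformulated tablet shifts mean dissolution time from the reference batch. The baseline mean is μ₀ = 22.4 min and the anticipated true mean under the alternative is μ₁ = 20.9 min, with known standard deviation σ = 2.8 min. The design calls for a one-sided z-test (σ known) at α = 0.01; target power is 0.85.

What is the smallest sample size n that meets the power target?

n = 40

Standardized effect: d = |μ₁ − μ₀| / σ = |20.9 − 22.4| / 2.8 = 0.5357
For power 0.85 need Φ(δ − z_{0.01}) = 0.85, so δ = z_{0.01} + z_{0.15} = 2.326 + 1.036 = 3.363.
δ = d·√n ⇒ n = (δ/d)² = (3.363 / 0.5357)² = 39.40.
Rounding up, n = 40.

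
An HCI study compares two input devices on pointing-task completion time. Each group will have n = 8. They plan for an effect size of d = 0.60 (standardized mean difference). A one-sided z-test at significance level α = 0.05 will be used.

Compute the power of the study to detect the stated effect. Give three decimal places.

Noncentrality parameter: δ = d·√(n/2) = 0.60 × √(8/2) = 1.2000
Critical value for a one-sided test at α = 0.05: z_α = 1.645.
Power = P(Z > 1.645 − δ) = Φ(-0.445) = 0.3282.

Power ≈ 0.328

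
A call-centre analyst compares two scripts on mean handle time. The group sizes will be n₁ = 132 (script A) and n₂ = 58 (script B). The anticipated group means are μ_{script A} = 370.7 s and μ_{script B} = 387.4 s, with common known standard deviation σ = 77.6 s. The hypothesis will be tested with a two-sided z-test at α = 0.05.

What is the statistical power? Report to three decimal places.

Power ≈ 0.277

Standardized effect: d = |μ_{script A} − μ_{script B}| / σ = |370.7 − 387.4| / 77.6 = 0.2152
Noncentrality parameter: δ = d / √(1/n₁ + 1/n₂) = 0.2152 / √(1/132 + 1/58) = 1.3661
Two-sided α = 0.05 → critical value z_{0.025} = 1.960.
Power = Φ(δ − 1.960) + Φ(−δ − 1.960) = Φ(-0.594) + Φ(-3.326) = 0.2763 + 0.0004 = 0.2767.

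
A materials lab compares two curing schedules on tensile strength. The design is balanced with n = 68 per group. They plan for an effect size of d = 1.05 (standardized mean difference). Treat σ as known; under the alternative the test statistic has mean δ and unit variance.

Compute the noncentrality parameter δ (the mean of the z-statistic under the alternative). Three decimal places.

δ = d·√(n/2) = 1.05 × √(68/2) = 6.1225

δ ≈ 6.122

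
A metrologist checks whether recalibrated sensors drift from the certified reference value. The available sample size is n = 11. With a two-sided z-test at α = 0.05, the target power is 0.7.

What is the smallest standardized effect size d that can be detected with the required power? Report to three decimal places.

d ≈ 0.749

Need Φ(δ − 1.960) = 0.7, so δ = 1.960 + 0.524 = 2.484.
(The second rejection-region term Φ(−δ − z_{α/2}) is negligible and dropped.)
δ = d·√n ⇒ d = δ/√n = 2.484/√11 = 0.7491.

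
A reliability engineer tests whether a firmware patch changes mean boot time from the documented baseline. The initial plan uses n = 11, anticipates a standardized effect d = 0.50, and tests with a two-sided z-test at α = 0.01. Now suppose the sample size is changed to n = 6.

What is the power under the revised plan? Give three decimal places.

Power ≈ 0.088

With n = 6: δ = d·√n = 0.50 × √6 = 1.2247. Critical value z_{0.005} = 2.576.
Revised power = Φ(δ − 2.576) + Φ(−δ − 2.576) = Φ(-1.351) + Φ(-3.801) = 0.0883 + 0.0001 = 0.0884.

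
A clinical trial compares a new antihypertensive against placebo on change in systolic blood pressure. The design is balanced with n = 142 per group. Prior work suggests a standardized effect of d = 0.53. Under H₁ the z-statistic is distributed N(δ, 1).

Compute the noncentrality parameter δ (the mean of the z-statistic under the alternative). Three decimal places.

δ = d·√(n/2) = 0.53 × √(142/2) = 4.4659

δ ≈ 4.466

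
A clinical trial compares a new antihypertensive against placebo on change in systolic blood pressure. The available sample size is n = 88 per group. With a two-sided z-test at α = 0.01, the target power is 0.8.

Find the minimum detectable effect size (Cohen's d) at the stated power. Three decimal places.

d ≈ 0.515

Need Φ(δ − 2.576) = 0.8, so δ = 2.576 + 0.842 = 3.417.
(Lower-tail contribution to power is negligible for δ > 0.)
δ = d·√(n/2) ⇒ d = δ/√(n/2) = 3.417/√(88/2) = 0.5152.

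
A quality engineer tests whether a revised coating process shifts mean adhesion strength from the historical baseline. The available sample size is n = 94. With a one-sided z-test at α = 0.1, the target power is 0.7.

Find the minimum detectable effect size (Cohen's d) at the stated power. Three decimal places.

d ≈ 0.186

Need Φ(δ − 1.282) = 0.7, so δ = 1.282 + 0.524 = 1.806.
δ = d·√n ⇒ d = δ/√n = 1.806/√94 = 0.1863.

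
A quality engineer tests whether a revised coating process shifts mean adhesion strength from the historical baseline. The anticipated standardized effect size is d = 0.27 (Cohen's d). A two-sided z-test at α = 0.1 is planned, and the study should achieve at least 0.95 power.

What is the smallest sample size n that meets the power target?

n = 149

Set Φ(δ − 1.645) = 0.95; then δ − 1.645 = Φ⁻¹(0.95) = 1.645, giving δ = 3.290.
(For δ > 0 the lower-tail rejection region contributes negligibly to power, so the one-term inversion is standard.)
δ = d·√n ⇒ n = (δ/d)² = (3.290 / 0.27)² = 148.45.
Rounding up, n = 149.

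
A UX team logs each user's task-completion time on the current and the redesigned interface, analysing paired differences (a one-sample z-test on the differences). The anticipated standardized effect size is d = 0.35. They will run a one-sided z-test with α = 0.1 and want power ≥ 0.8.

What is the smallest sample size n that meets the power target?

Set Φ(δ − 1.282) = 0.8; then δ − 1.282 = Φ⁻¹(0.8) = 0.842, giving δ = 2.123.
δ = d·√n ⇒ n = (δ/d)² = (2.123 / 0.35)² = 36.80.
Round up to the next whole unit.

n = 37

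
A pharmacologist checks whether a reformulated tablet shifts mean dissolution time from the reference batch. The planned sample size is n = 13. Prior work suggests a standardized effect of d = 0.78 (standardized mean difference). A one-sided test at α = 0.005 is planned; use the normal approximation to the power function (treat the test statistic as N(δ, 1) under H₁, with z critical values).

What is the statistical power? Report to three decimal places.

Noncentrality parameter: δ = d·√n = 0.78 × √13 = 2.8123
One-sided α = 0.005 → critical value z_{0.005} = 2.576.
Power = P(Z > 2.576 − δ) = Φ(0.237) = 0.5935.

Power ≈ 0.593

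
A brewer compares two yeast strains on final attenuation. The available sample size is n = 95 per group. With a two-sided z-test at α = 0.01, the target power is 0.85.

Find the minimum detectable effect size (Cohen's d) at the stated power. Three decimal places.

d ≈ 0.524

Need Φ(δ − 2.576) = 0.85, so δ = 2.576 + 1.036 = 3.612.
(The second rejection-region term Φ(−δ − z_{α/2}) is negligible and dropped.)
δ = d·√(n/2) ⇒ d = δ/√(n/2) = 3.612/√(95/2) = 0.5241.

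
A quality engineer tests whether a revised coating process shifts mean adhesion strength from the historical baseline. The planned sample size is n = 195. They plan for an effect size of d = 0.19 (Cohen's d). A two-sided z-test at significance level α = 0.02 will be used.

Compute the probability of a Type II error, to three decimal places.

Noncentrality parameter: δ = d·√n = 0.19 × √195 = 2.6532
Two-sided α = 0.02 → critical value z_{0.01} = 2.326.
Power = Φ(δ − 2.326) + Φ(−δ − 2.326) = Φ(0.327) + Φ(-4.980) = 0.6281 + 0.0000 = 0.6281.
Type II error: β = 1 − power = 1 − 0.6281 = 0.3719.

β ≈ 0.372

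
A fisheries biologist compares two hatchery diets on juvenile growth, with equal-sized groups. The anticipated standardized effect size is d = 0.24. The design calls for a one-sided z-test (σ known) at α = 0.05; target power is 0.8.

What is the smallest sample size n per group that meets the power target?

n = 215 per group

For power 0.8 need Φ(δ − z_{0.05}) = 0.8, so δ = z_{0.05} + z_{0.20} = 1.645 + 0.842 = 2.486.
δ = d·√(n/2) ⇒ n = 2(δ/d)² = 2 × (2.486 / 0.24)² = 214.67.
Rounding up, n = 215 per group.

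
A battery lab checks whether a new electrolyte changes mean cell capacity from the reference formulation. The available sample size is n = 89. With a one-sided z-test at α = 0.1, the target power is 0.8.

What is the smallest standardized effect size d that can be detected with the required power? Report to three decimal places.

Required noncentrality: δ = z_{0.1} + z_{0.20} = 1.282 + 0.842 = 2.123.
δ = d·√n ⇒ d = δ/√n = 2.123/√89 = 0.2251.

d ≈ 0.225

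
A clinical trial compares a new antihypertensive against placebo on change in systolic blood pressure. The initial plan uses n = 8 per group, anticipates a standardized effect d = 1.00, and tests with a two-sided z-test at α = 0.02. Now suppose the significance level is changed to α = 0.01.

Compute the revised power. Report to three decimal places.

δ = d·√(n/2) = 1.00 × √(8/2) = 2.0000 (unchanged). New critical value: z_{0.005} = 2.576.
Revised power = Φ(δ − 2.576) + Φ(−δ − 2.576) = Φ(-0.576) + Φ(-4.576) = 0.2824 + 0.0000 = 0.2824.

Power ≈ 0.282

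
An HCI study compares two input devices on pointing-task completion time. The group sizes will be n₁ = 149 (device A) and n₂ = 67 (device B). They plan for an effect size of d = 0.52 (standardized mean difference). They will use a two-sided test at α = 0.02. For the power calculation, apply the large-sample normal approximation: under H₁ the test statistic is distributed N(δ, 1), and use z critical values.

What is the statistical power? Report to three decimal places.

Power ≈ 0.887

Noncentrality parameter: δ = d / √(1/n₁ + 1/n₂) = 0.52 / √(1/149 + 1/67) = 3.5351
Two-sided α = 0.02 → critical value z_{0.01} = 2.326.
Power = Φ(δ − 2.326) + Φ(−δ − 2.326) = Φ(1.209) + Φ(-5.861) = 0.8866 + 0.0000 = 0.8866.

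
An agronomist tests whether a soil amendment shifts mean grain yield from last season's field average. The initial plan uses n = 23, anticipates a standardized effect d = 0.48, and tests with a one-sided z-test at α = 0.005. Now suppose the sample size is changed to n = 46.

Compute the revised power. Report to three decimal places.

With n = 46: δ = d·√n = 0.48 × √46 = 3.2555. Critical value z_{0.005} = 2.576.
Revised power = P(Z > 2.576 − δ) = Φ(0.680) = 0.7516.

Power ≈ 0.752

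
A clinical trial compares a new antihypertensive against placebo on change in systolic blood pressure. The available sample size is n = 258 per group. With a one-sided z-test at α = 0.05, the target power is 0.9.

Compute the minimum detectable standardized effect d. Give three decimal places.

d ≈ 0.258

Required noncentrality: δ = z_{0.05} + z_{0.10} = 1.645 + 1.282 = 2.926.
δ = d·√(n/2) ⇒ d = δ/√(n/2) = 2.926/√(258/2) = 0.2577.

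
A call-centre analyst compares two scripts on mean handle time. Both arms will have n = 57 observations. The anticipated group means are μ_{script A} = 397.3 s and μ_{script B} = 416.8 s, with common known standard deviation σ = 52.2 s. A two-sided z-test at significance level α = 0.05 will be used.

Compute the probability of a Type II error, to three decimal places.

β ≈ 0.486

Standardized effect: d = |μ_{script A} − μ_{script B}| / σ = |397.3 − 416.8| / 52.2 = 0.3736
Noncentrality parameter: δ = d·√(n/2) = 0.3736 × √(57/2) = 1.9943
Critical value for a two-sided test at α = 0.05: z_{α/2} = 1.960.
Power = Φ(δ − 1.960) + Φ(−δ − 1.960) = Φ(0.034) + Φ(-3.954) = 0.5137 + 0.0000 = 0.5137.
Type II error: β = 1 − power = 1 − 0.5137 = 0.4863.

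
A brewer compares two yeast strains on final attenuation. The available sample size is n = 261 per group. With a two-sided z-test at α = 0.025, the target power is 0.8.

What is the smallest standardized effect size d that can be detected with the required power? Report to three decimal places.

d ≈ 0.270

Need Φ(δ − 2.241) = 0.8, so δ = 2.241 + 0.842 = 3.083.
(The second rejection-region term Φ(−δ − z_{α/2}) is negligible and dropped.)
δ = d·√(n/2) ⇒ d = δ/√(n/2) = 3.083/√(261/2) = 0.2699.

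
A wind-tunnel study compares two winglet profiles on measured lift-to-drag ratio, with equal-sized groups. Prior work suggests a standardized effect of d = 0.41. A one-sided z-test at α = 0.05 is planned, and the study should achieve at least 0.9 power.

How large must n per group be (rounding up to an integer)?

Set Φ(δ − 1.645) = 0.9; then δ − 1.645 = Φ⁻¹(0.9) = 1.282, giving δ = 2.926.
δ = d·√(n/2) ⇒ n = 2(δ/d)² = 2 × (2.926 / 0.41)² = 101.89.
Round up to the next whole unit.

n = 102 per group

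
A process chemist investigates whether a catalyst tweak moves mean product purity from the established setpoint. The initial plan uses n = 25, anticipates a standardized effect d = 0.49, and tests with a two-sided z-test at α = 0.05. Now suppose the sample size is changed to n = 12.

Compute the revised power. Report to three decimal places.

Power ≈ 0.397

With n = 12: δ = d·√n = 0.49 × √12 = 1.6974. Critical value z_{0.025} = 1.960.
Revised power = Φ(δ − 1.960) + Φ(−δ − 1.960) = Φ(-0.263) + Φ(-3.657) = 0.3964 + 0.0001 = 0.3966.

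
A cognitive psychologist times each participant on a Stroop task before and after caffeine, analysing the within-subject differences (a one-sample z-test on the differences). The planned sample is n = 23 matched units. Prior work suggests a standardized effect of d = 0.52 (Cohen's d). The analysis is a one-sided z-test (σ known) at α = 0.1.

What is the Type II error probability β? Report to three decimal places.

Noncentrality parameter: δ = d·√n = 0.52 × √23 = 2.4938
Critical value for a one-sided test at α = 0.1: z_α = 1.282.
Power = P(Z > 1.282 − δ) = Φ(1.212) = 0.8873.
Type II error: β = 1 − power = 1 − 0.8873 = 0.1127.

β ≈ 0.113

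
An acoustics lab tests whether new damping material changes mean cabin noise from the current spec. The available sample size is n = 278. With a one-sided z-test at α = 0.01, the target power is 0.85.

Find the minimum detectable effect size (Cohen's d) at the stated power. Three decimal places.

Required noncentrality: δ = z_{0.01} + z_{0.15} = 2.326 + 1.036 = 3.363.
δ = d·√n ⇒ d = δ/√n = 3.363/√278 = 0.2017.

d ≈ 0.202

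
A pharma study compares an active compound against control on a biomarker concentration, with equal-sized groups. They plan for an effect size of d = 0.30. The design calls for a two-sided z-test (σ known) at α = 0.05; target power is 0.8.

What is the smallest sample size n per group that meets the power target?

n = 175 per group

For power 0.8 need Φ(δ − z_{0.025}) = 0.8, so δ = z_{0.025} + z_{0.20} = 1.960 + 0.842 = 2.802.
(The Φ(−δ − z_{α/2}) term is vanishingly small for δ > 0 and is dropped in the standard sample-size formula.)
δ = d·√(n/2) ⇒ n = 2(δ/d)² = 2 × (2.802 / 0.30)² = 174.42.
Rounding up, n = 175 per group.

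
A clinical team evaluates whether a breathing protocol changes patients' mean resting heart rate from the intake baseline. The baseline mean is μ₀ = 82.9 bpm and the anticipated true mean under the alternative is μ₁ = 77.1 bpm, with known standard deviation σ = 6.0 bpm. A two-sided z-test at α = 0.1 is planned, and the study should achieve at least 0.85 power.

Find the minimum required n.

Standardized effect: d = |μ₁ − μ₀| / σ = |77.1 − 82.9| / 6.0 = 0.9667
For power 0.85 need Φ(δ − z_{0.05}) = 0.85, so δ = z_{0.05} + z_{0.15} = 1.645 + 1.036 = 2.681.
(Ignoring the negligible lower-tail rejection probability gives the usual closed-form inversion.)
δ = d·√n ⇒ n = (δ/d)² = (2.681 / 0.9667)² = 7.69.
Round up to the next whole unit.

n = 8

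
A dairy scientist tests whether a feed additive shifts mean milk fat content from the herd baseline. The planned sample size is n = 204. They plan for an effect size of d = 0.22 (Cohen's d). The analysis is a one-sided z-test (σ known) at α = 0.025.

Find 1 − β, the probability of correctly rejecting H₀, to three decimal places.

Power ≈ 0.881

Noncentrality parameter: δ = d·√n = 0.22 × √204 = 3.1422
One-sided α = 0.025 → critical value z_{0.025} = 1.960.
Power = P(Z > 1.960 − δ) = Φ(1.182) = 0.8814.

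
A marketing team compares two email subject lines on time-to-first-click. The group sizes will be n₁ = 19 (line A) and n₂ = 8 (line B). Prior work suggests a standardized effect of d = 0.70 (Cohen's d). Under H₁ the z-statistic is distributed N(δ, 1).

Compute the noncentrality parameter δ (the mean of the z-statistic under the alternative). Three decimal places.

The noncentrality parameter scales effect size by the design's sample-size factor: δ = d / √(1/n₁ + 1/n₂) = 0.70 / √(1/19 + 1/8) = 1.6609

δ ≈ 1.661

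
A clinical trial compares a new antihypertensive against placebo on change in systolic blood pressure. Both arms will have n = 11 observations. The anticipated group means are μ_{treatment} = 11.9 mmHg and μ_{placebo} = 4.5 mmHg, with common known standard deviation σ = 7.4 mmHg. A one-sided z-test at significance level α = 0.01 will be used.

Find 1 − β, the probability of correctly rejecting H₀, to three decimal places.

Standardized effect: d = |μ_{treatment} − μ_{placebo}| / σ = |11.9 − 4.5| / 7.4 = 1.0000
Noncentrality parameter: δ = d·√(n/2) = 1.0000 × √(11/2) = 2.3452
One-sided α = 0.01 → critical value z_{0.01} = 2.326.
Power = P(Z > 2.326 − δ) = Φ(0.019) = 0.5075.

Power ≈ 0.508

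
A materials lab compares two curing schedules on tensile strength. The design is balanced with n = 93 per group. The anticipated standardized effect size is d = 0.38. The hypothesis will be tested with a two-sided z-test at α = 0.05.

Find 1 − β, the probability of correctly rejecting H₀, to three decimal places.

Power ≈ 0.736

Noncentrality parameter: λ = d·√(n/2) = 0.38 × √(93/2) = 2.5913
Two-sided α = 0.05 → critical value z_{0.025} = 1.960.
Power = Φ(λ − 1.960) + Φ(−λ − 1.960) = Φ(0.631) + Φ(-4.551) = 0.7361 + 0.0000 = 0.7361.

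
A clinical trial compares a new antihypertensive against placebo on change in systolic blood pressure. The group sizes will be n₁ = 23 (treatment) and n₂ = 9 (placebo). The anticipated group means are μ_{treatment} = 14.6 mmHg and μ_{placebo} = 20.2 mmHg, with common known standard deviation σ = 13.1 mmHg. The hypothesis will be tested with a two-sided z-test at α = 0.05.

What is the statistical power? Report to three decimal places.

Power ≈ 0.193

Standardized effect: d = |μ_{treatment} − μ_{placebo}| / σ = |14.6 − 20.2| / 13.1 = 0.4275
Noncentrality parameter: δ = d / √(1/n₁ + 1/n₂) = 0.4275 / √(1/23 + 1/9) = 1.0872
Two-sided α = 0.05 → critical value z_{0.025} = 1.960.
Power = Φ(δ − 1.960) + Φ(−δ − 1.960) = Φ(-0.873) + Φ(-3.047) = 0.1914 + 0.0012 = 0.1926.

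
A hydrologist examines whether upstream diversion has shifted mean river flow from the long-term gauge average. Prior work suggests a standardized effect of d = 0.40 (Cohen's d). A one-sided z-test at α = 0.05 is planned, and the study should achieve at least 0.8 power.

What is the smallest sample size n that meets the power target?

For power 0.8 need Φ(δ − z_{0.05}) = 0.8, so δ = z_{0.05} + z_{0.20} = 1.645 + 0.842 = 2.486.
δ = d·√n ⇒ n = (δ/d)² = (2.486 / 0.40)² = 38.64.
Round up to the next whole unit.

n = 39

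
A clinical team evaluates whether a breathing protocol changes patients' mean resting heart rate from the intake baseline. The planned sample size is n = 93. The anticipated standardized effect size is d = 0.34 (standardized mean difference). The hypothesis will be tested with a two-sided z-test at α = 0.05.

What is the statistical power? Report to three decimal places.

Power ≈ 0.906

Noncentrality parameter: δ = d·√n = 0.34 × √93 = 3.2788
Critical value for a two-sided test at α = 0.05: z_{α/2} = 1.960.
Power = Φ(δ − 1.960) + Φ(−δ − 1.960) = Φ(1.319) + Φ(-5.239) = 0.9064 + 0.0000 = 0.9064.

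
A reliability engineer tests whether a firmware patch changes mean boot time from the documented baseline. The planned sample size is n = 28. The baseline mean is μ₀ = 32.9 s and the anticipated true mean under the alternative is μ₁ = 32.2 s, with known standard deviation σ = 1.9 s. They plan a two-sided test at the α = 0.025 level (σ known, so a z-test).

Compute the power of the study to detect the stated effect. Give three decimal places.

Standardized effect: d = |μ₁ − μ₀| / σ = |32.2 − 32.9| / 1.9 = 0.3684
Noncentrality parameter: δ = d·√n = 0.3684 × √28 = 1.9495
Two-sided α = 0.025 → critical value z_{0.0125} = 2.241.
Power = Φ(δ − 2.241) + Φ(−δ − 2.241) = Φ(-0.292) + Φ(-4.191) = 0.3852 + 0.0000 = 0.3852.

Power ≈ 0.385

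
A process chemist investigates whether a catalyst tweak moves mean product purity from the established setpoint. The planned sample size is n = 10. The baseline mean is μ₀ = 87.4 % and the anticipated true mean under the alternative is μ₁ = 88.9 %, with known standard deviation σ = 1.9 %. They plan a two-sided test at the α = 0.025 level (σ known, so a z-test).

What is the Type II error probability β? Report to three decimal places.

Standardized effect: d = |μ₁ − μ₀| / σ = |88.9 − 87.4| / 1.9 = 0.7895
Noncentrality parameter: δ = d·√n = 0.7895 × √10 = 2.4965
Critical value for a two-sided test at α = 0.025: z_{α/2} = 2.241.
Power = Φ(δ − 2.241) + Φ(−δ − 2.241) = Φ(0.255) + Φ(-4.738) = 0.6007 + 0.0000 = 0.6007.
Type II error: β = 1 − power = 1 − 0.6007 = 0.3993.

β ≈ 0.399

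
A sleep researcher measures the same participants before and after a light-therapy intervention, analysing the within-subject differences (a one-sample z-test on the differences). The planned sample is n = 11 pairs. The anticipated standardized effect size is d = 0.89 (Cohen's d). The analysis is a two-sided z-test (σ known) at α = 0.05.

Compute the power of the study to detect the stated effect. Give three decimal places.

Noncentrality parameter: δ = d·√n = 0.89 × √11 = 2.9518
Critical value for a two-sided test at α = 0.05: z_{α/2} = 1.960.
Power = Φ(δ − 1.960) + Φ(−δ − 1.960) = Φ(0.992) + Φ(-4.912) = 0.8394 + 0.0000 = 0.8394.

Power ≈ 0.839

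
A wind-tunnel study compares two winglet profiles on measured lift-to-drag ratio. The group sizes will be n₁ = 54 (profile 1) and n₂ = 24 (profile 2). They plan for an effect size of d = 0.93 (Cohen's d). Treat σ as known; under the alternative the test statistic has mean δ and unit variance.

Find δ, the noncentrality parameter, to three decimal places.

δ ≈ 3.791

δ = d / √(1/n₁ + 1/n₂) = 0.93 / √(1/54 + 1/24) = 3.7909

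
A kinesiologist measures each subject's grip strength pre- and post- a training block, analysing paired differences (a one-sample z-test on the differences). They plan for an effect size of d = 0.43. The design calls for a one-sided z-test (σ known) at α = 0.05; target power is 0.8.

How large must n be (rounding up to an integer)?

Set Φ(δ − 1.645) = 0.8; then δ − 1.645 = Φ⁻¹(0.8) = 0.842, giving δ = 2.486.
δ = d·√n ⇒ n = (δ/d)² = (2.486 / 0.43)² = 33.44.
Round up to the next whole unit.

n = 34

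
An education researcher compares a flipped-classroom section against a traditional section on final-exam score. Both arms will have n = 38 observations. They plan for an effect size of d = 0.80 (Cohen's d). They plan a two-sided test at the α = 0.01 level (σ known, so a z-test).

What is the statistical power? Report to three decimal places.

Power ≈ 0.819

Noncentrality parameter: δ = d·√(n/2) = 0.80 × √(38/2) = 3.4871
Critical value for a two-sided test at α = 0.01: z_{α/2} = 2.576.
Power = Φ(δ − 2.576) + Φ(−δ − 2.576) = Φ(0.911) + Φ(-6.063) = 0.8189 + 0.0000 = 0.8189.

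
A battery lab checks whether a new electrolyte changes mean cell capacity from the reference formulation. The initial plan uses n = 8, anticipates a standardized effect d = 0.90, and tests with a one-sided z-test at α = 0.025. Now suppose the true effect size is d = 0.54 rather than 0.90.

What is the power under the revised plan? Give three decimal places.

Power ≈ 0.333

With d = 0.54: δ = d·√n = 0.54 × √8 = 1.5274. Critical value z_{0.025} = 1.960.
Revised power = P(Z > 1.960 − δ) = Φ(-0.433) = 0.3326.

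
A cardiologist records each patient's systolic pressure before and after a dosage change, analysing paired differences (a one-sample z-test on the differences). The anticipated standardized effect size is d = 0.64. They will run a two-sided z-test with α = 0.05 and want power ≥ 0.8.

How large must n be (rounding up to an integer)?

For power 0.8 need Φ(δ − z_{0.025}) = 0.8, so δ = z_{0.025} + z_{0.20} = 1.960 + 0.842 = 2.802.
(Ignoring the negligible lower-tail rejection probability gives the usual closed-form inversion.)
δ = d·√n ⇒ n = (δ/d)² = (2.802 / 0.64)² = 19.16.
Rounding up, n = 20.

n = 20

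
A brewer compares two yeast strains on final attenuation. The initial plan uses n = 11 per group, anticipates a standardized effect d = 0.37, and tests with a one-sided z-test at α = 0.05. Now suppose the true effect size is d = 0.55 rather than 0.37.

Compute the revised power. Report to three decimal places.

Power ≈ 0.361

With d = 0.55: δ = d·√(n/2) = 0.55 × √(11/2) = 1.2899. Critical value z_{0.05} = 1.645.
Revised power = P(Z > 1.645 − δ) = Φ(-0.355) = 0.3613.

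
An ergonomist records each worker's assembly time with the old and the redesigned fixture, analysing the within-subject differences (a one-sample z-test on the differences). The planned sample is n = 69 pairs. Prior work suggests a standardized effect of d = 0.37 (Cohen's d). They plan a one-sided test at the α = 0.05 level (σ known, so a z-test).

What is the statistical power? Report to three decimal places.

Noncentrality parameter: δ = d·√n = 0.37 × √69 = 3.0735
Critical value for a one-sided test at α = 0.05: z_α = 1.645.
Power = Φ(δ − 1.645) = Φ(1.429) = 0.9234.

Power ≈ 0.923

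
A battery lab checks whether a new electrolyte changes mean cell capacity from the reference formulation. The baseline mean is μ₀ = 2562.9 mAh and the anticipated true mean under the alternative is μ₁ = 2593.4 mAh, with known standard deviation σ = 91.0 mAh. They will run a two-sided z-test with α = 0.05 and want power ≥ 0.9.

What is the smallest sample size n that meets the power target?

Standardized effect: d = |μ₁ − μ₀| / σ = |2593.4 − 2562.9| / 91.0 = 0.3352
For power 0.9 need Φ(δ − z_{0.025}) = 0.9, so δ = z_{0.025} + z_{0.10} = 1.960 + 1.282 = 3.242.
(The Φ(−δ − z_{α/2}) term is vanishingly small for δ > 0 and is dropped in the standard sample-size formula.)
δ = d·√n ⇒ n = (δ/d)² = (3.242 / 0.3352)² = 93.54.
Rounding up, n = 94.

n = 94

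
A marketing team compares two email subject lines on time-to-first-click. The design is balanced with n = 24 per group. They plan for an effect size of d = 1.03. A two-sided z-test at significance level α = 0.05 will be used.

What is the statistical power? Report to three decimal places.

Noncentrality parameter: δ = d·√(n/2) = 1.03 × √(24/2) = 3.5680
Two-sided α = 0.05 → critical value z_{0.025} = 1.960.
Power = Φ(δ − 1.960) + Φ(−δ − 1.960) = Φ(1.608) + Φ(-5.528) = 0.9461 + 0.0000 = 0.9461.

Power ≈ 0.946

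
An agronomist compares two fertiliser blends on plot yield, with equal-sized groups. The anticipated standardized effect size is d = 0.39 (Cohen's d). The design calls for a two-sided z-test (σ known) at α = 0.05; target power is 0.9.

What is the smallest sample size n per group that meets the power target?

n = 139 per group

For power 0.9 need Φ(δ − z_{0.025}) = 0.9, so δ = z_{0.025} + z_{0.10} = 1.960 + 1.282 = 3.242.
(The Φ(−δ − z_{α/2}) term is vanishingly small for δ > 0 and is dropped in the standard sample-size formula.)
δ = d·√(n/2) ⇒ n = 2(δ/d)² = 2 × (3.242 / 0.39)² = 138.16.
Round up to the next whole unit.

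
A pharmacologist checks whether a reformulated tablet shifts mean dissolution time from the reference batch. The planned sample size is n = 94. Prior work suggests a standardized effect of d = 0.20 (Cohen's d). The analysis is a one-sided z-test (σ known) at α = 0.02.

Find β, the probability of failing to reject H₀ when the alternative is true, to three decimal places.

Noncentrality parameter: δ = d·√n = 0.20 × √94 = 1.9391
One-sided α = 0.02 → critical value z_{0.02} = 2.054.
Power = Φ(δ − 2.054) = Φ(-0.115) = 0.4544.
Type II error: β = 1 − power = 1 − 0.4544 = 0.5456.

β ≈ 0.546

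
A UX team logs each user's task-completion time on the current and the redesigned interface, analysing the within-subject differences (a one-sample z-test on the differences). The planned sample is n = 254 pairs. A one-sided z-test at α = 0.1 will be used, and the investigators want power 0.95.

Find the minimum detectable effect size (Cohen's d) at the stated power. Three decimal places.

Need Φ(δ − 1.282) = 0.95, so δ = 1.282 + 1.645 = 2.926.
δ = d·√n ⇒ d = δ/√n = 2.926/√254 = 0.1836.

d ≈ 0.184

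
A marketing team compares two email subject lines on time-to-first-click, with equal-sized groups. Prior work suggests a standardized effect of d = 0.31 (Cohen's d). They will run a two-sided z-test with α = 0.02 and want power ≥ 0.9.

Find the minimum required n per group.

For power 0.9 need Φ(δ − z_{0.01}) = 0.9, so δ = z_{0.01} + z_{0.10} = 2.326 + 1.282 = 3.608.
(For δ > 0 the lower-tail rejection region contributes negligibly to power, so the one-term inversion is standard.)
δ = d·√(n/2) ⇒ n = 2(δ/d)² = 2 × (3.608 / 0.31)² = 270.90.
Rounding up, n = 271 per group.

n = 271 per group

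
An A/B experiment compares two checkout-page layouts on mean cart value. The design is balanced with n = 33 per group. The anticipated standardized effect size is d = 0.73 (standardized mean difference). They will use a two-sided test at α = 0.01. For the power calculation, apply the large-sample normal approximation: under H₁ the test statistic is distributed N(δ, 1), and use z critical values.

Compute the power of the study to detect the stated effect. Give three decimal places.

Power ≈ 0.652

Noncentrality parameter: δ = d·√(n/2) = 0.73 × √(33/2) = 2.9653
Two-sided α = 0.01 → critical value z_{0.005} = 2.576.
Power = Φ(δ − 2.576) + Φ(−δ − 2.576) = Φ(0.389) + Φ(-5.541) = 0.6515 + 0.0000 = 0.6515.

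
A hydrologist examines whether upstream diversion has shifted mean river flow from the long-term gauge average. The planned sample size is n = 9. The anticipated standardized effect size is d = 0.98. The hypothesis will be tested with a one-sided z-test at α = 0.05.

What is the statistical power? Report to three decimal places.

Power ≈ 0.902

Noncentrality parameter: λ = d·√n = 0.98 × √9 = 2.9400
One-sided α = 0.05 → critical value z_{0.05} = 1.645.
Power = P(Z > 1.645 − λ) = Φ(1.295) = 0.9024.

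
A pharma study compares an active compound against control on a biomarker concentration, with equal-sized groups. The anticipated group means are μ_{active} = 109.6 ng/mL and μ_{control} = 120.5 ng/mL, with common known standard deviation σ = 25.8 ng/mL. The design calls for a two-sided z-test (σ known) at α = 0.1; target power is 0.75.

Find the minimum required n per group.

n = 61 per group

Standardized effect: d = |μ_{active} − μ_{control}| / σ = |109.6 − 120.5| / 25.8 = 0.4225
Set Φ(δ − 1.645) = 0.75; then δ − 1.645 = Φ⁻¹(0.75) = 0.674, giving δ = 2.319.
(For δ > 0 the lower-tail rejection region contributes negligibly to power, so the one-term inversion is standard.)
δ = d·√(n/2) ⇒ n = 2(δ/d)² = 2 × (2.319 / 0.4225)² = 60.28.
Round up to the next whole unit.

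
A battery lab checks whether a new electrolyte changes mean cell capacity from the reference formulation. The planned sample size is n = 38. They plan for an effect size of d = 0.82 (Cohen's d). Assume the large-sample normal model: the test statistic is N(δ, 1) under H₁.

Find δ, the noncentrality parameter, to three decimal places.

The noncentrality parameter scales effect size by the design's sample-size factor: δ = d·√n = 0.82 × √38 = 5.0548

δ ≈ 5.055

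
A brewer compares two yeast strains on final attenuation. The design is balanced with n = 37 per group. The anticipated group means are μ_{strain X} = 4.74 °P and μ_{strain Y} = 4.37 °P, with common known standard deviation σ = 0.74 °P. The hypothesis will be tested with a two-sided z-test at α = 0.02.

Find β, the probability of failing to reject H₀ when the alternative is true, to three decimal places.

Standardized effect: d = |μ_{strain X} − μ_{strain Y}| / σ = |4.74 − 4.37| / 0.74 = 0.5000
Noncentrality parameter: δ = d·√(n/2) = 0.5000 × √(37/2) = 2.1506
Two-sided α = 0.02 → critical value z_{0.01} = 2.326.
Power = Φ(δ − 2.326) + Φ(−δ − 2.326) = Φ(-0.176) + Φ(-4.477) = 0.4302 + 0.0000 = 0.4302.
Type II error: β = 1 − power = 1 − 0.4302 = 0.5698.

β ≈ 0.570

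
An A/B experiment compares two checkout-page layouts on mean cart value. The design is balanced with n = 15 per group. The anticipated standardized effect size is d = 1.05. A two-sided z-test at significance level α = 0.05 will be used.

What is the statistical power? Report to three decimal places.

Power ≈ 0.820

Noncentrality parameter: δ = d·√(n/2) = 1.05 × √(15/2) = 2.8755
Two-sided α = 0.05 → critical value z_{0.025} = 1.960.
Power = Φ(δ − 1.960) + Φ(−δ − 1.960) = Φ(0.916) + Φ(-4.836) = 0.8201 + 0.0000 = 0.8201.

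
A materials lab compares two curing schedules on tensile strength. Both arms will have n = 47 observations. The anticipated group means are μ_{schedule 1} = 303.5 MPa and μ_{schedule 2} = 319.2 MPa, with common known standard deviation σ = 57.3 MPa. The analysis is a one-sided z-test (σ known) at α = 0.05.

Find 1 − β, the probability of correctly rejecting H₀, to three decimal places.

Power ≈ 0.376

Standardized effect: d = |μ_{schedule 1} − μ_{schedule 2}| / σ = |303.5 − 319.2| / 57.3 = 0.2740
Noncentrality parameter: δ = d·√(n/2) = 0.2740 × √(47/2) = 1.3282
Critical value for a one-sided test at α = 0.05: z_α = 1.645.
Power = Φ(δ − 1.645) = Φ(-0.317) = 0.3758.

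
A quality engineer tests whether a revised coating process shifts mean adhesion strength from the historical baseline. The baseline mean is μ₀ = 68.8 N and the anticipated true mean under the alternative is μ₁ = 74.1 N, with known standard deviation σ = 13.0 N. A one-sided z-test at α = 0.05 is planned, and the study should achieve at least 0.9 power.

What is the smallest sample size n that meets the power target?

n = 52

Standardized effect: d = |μ₁ − μ₀| / σ = |74.1 − 68.8| / 13.0 = 0.4077
For power 0.9 need Φ(δ − z_{0.05}) = 0.9, so δ = z_{0.05} + z_{0.10} = 1.645 + 1.282 = 2.926.
δ = d·√n ⇒ n = (δ/d)² = (2.926 / 0.4077)² = 51.52.
Round up to the next whole unit.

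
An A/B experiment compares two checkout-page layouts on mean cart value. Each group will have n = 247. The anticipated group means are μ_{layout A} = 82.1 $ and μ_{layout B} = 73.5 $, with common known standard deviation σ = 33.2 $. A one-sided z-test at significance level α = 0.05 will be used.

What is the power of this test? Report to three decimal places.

Standardized effect: d = |μ_{layout A} − μ_{layout B}| / σ = |82.1 − 73.5| / 33.2 = 0.2590
Noncentrality parameter: δ = d·√(n/2) = 0.2590 × √(247/2) = 2.8787
One-sided α = 0.05 → critical value z_{0.05} = 1.645.
Power = P(Z > 1.645 − δ) = Φ(1.234) = 0.8914.

Power ≈ 0.891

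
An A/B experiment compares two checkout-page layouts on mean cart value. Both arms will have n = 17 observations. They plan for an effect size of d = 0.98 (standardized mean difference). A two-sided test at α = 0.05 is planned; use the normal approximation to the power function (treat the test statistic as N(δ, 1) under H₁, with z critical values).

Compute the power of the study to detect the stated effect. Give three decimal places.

Power ≈ 0.815

Noncentrality parameter: δ = d·√(n/2) = 0.98 × √(17/2) = 2.8572
Two-sided α = 0.05 → critical value z_{0.025} = 1.960.
Power = Φ(δ − 1.960) + Φ(−δ − 1.960) = Φ(0.897) + Φ(-4.817) = 0.8152 + 0.0000 = 0.8152.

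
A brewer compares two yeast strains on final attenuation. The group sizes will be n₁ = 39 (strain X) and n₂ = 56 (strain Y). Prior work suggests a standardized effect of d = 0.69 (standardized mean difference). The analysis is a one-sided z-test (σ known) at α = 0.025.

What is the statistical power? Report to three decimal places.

Noncentrality parameter: δ = d / √(1/n₁ + 1/n₂) = 0.69 / √(1/39 + 1/56) = 3.3084
Critical value for a one-sided test at α = 0.025: z_α = 1.960.
Power = P(Z > 1.960 − δ) = Φ(1.348) = 0.9112.

Power ≈ 0.911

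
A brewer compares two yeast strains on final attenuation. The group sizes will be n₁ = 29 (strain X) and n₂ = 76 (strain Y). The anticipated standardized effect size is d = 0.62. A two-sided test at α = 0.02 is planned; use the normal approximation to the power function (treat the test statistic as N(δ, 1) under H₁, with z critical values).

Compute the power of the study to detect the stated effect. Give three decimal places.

Power ≈ 0.696

Noncentrality parameter: λ = d / √(1/n₁ + 1/n₂) = 0.62 / √(1/29 + 1/76) = 2.8406
Two-sided α = 0.02 → critical value z_{0.01} = 2.326.
Power = Φ(λ − 2.326) + Φ(−λ − 2.326) = Φ(0.514) + Φ(-5.167) = 0.6964 + 0.0000 = 0.6964.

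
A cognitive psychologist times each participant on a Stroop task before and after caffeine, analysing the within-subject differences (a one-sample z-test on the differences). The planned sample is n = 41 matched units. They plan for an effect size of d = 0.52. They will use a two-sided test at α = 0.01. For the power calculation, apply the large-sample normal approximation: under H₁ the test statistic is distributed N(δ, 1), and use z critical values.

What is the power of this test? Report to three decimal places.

Noncentrality parameter: δ = d·√n = 0.52 × √41 = 3.3296
Two-sided α = 0.01 → critical value z_{0.005} = 2.576.
Power = Φ(δ − 2.576) + Φ(−δ − 2.576) = Φ(0.754) + Φ(-5.905) = 0.7745 + 0.0000 = 0.7745.

Power ≈ 0.775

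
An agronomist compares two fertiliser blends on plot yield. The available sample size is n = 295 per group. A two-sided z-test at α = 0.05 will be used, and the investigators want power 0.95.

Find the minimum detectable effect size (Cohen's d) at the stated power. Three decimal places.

d ≈ 0.297

Need Φ(δ − 1.960) = 0.95, so δ = 1.960 + 1.645 = 3.605.
(The second rejection-region term Φ(−δ − z_{α/2}) is negligible and dropped.)
δ = d·√(n/2) ⇒ d = δ/√(n/2) = 3.605/√(295/2) = 0.2968.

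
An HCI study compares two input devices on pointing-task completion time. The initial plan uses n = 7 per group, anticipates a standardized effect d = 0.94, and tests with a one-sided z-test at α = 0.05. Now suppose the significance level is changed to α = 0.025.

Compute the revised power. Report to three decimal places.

Power ≈ 0.420

δ = d·√(n/2) = 0.94 × √(7/2) = 1.7586 (unchanged). New critical value: z_{0.025} = 1.960.
Revised power = P(Z > 1.960 − δ) = Φ(-0.201) = 0.4202.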